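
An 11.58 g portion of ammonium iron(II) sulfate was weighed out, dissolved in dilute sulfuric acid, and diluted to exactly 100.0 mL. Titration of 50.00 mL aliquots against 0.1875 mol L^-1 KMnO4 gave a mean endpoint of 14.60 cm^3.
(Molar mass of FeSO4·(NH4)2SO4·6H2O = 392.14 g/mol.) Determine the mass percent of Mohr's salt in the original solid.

MnO4^- + 5 Fe^2+ + 8 H^+ → Mn^2+ + 5 Fe^3+ + 4 H2O
n(KMnO4) per titration = 0.01460 × 0.1875 = 2.737 × 10^-3 mol
From the 5:1 ratio, n(FeSO4·(NH4)2SO4·6H2O) in each aliquot = 5/1 × 2.737 × 10^-3 = 0.01369 mol
n(FeSO4·(NH4)2SO4·6H2O) in the whole flask = 0.01369 × 100.0/50.00 = 0.02738 mol
mass of FeSO4·(NH4)2SO4·6H2O = 0.02738 × 392.14 = 10.73 g
% FeSO4·(NH4)2SO4·6H2O = 10.73 / 11.58 × 100 = 92.70 %

92.70 %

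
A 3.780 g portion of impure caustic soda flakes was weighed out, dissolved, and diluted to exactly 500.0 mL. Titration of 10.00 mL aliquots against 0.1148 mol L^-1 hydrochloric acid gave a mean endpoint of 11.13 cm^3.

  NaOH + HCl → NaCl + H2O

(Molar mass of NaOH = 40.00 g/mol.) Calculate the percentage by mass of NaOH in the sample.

67.60 %

n(HCl) per titration = 0.01113 × 0.1148 = 1.278 × 10^-3 mol
n(NaOH) in each aliquot = 1.278 × 10^-3 mol (1:1 ratio)
n(NaOH) in the whole flask = 1.278 × 10^-3 × 500.0/10.00 = 0.06389 mol
mass of NaOH = 0.06389 × 40.00 = 2.555 g
% NaOH = 2.555 / 3.780 × 100 = 67.60 %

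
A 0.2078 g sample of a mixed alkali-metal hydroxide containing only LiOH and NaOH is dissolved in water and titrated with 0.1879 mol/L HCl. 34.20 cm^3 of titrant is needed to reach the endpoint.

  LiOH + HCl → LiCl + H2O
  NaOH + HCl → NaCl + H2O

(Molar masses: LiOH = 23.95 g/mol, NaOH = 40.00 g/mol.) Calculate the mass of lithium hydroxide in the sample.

0.07349 g

n(HCl) = 0.03420 × 0.1879 = 6.426 × 10^-3 mol
Let x = n(LiOH), y = n(NaOH).
Titrant: 1x + 1y = 6.426 × 10^-3;  mass: 23.95x + 40.00y = 0.2078
Solving, x = 3.068 × 10^-3 mol, y = 3.358 × 10^-3 mol
mass of LiOH = 3.068 × 10^-3 × 23.95 = 0.07349 g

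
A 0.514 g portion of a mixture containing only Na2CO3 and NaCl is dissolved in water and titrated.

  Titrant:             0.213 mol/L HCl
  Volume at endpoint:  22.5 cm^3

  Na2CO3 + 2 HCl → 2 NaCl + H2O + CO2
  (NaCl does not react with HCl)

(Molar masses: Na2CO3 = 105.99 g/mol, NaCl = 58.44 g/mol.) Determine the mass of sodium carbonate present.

n(HCl) = 0.0225 × 0.213 = 4.79 × 10^-3 mol
Let x = n(Na2CO3), y = n(NaCl).
Titrant: 2x = 4.79 × 10^-3;  mass: 105.99x + 58.44y = 0.514
Solving, x = 2.40 × 10^-3 mol, y = 4.45 × 10^-3 mol
mass of Na2CO3 = 2.40 × 10^-3 × 105.99 = 0.254 g

0.254 g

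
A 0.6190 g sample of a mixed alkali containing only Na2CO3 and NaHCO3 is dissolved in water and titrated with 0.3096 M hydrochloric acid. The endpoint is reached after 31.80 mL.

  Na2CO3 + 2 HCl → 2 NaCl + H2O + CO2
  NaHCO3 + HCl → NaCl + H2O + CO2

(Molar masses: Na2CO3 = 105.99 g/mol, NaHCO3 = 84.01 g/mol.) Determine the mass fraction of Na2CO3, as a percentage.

57.44 %

n(HCl) = 0.03180 × 0.3096 = 9.845 × 10^-3 mol
Let x = n(Na2CO3), y = n(NaHCO3).
Titrant: 2x + 1y = 9.845 × 10^-3;  mass: 105.99x + 84.01y = 0.6190
Solving, x = 3.355 × 10^-3 mol, y = 3.136 × 10^-3 mol
mass of Na2CO3 = 3.355 × 10^-3 × 105.99 = 0.3556 g
% Na2CO3 = 0.3556 / 0.6190 × 100 = 57.44 %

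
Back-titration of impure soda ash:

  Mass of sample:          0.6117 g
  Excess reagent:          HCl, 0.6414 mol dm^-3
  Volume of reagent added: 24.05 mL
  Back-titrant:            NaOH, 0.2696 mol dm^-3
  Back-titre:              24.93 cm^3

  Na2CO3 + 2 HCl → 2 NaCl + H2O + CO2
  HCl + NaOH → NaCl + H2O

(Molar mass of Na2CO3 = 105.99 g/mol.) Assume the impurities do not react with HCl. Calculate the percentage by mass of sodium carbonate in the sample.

75.41 %

n(HCl) added = 0.02405 × 0.6414 = 0.01543 mol
n(NaOH) used in back-titration = 0.02493 × 0.2696 = 6.721 × 10^-3 mol
n(HCl) left over = 6.721 × 10^-3 mol (1:1 ratio)
n(HCl) consumed by analyte = 0.01543 − 6.721 × 10^-3 = 8.705 × 10^-3 mol
From the 1:2 ratio, n(Na2CO3) = 1/2 × 8.705 × 10^-3 = 4.352 × 10^-3 mol
mass of Na2CO3 = 4.352 × 10^-3 × 105.99 = 0.4613 g
% Na2CO3 = 0.4613 / 0.6117 × 100 = 75.41 %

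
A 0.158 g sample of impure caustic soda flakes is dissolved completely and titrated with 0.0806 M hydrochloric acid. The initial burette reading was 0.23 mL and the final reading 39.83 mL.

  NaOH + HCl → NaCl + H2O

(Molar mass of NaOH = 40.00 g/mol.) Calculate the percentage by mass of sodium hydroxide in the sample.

n(HCl) = 0.0396 L × 0.0806 mol/L = 3.19 × 10^-3 mol
n(NaOH) = 3.19 × 10^-3 mol (1:1 ratio)
mass of NaOH = 3.19 × 10^-3 × 40.00 g/mol = 0.128 g
% NaOH = 0.128 / 0.158 × 100 = 80.8 %

80.8 %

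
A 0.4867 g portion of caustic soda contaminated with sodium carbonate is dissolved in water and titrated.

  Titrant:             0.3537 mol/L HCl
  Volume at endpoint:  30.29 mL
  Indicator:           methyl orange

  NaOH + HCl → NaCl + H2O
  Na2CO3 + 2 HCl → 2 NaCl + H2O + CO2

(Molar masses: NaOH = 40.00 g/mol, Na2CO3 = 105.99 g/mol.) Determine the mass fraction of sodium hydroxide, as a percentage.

n(HCl) = 0.03029 × 0.3537 = 0.01071 mol
Let x = n(NaOH), y = n(Na2CO3).
Titrant: 1x + 2y = 0.01071;  mass: 40.00x + 105.99y = 0.4867
Solving, x = 6.238 × 10^-3 mol, y = 2.238 × 10^-3 mol
mass of NaOH = 6.238 × 10^-3 × 40.00 = 0.2495 g
% NaOH = 0.2495 / 0.4867 × 100 = 51.27 %

51.27 %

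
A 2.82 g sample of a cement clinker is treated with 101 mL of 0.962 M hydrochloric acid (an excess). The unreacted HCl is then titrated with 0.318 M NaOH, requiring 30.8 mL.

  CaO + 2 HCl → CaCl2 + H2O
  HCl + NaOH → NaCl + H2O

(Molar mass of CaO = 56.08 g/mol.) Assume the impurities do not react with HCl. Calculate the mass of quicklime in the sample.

n(HCl) added = 0.101 × 0.962 = 0.0972 mol
n(NaOH) used in back-titration = 0.0308 × 0.318 = 9.79 × 10^-3 mol
n(HCl) left over = 9.79 × 10^-3 mol (1:1 ratio)
n(HCl) consumed by analyte = 0.0972 − 9.79 × 10^-3 = 0.0874 mol
From the 1:2 ratio, n(CaO) = 1/2 × 0.0874 = 0.0437 mol
mass of CaO = 0.0437 × 56.08 = 2.45 g

2.45 g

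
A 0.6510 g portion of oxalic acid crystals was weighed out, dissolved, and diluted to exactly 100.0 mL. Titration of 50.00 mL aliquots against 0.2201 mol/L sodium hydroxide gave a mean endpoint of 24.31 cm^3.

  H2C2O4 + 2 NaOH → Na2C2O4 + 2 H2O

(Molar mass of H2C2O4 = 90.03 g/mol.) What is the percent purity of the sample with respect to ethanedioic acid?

n(NaOH) per titration = 0.02431 × 0.2201 = 5.351 × 10^-3 mol
From the 1:2 ratio, n(H2C2O4) in each aliquot = 1/2 × 5.351 × 10^-3 = 2.675 × 10^-3 mol
n(H2C2O4) in the whole flask = 2.675 × 10^-3 × 100.0/50.00 = 5.351 × 10^-3 mol
mass of H2C2O4 = 5.351 × 10^-3 × 90.03 = 0.4817 g
% H2C2O4 = 0.4817 / 0.6510 × 100 = 74.00 %

74.00 %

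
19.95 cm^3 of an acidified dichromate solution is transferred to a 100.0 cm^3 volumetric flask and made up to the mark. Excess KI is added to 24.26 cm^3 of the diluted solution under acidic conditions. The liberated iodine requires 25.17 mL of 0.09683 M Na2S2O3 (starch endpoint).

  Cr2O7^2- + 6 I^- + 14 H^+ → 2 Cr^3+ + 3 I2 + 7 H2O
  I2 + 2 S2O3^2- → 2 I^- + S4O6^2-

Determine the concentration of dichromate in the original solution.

n(S2O3^2-) = 0.02517 × 0.09683 = 2.437 × 10^-3 mol
n(I2) = n(S2O3^2-)/2 = 1.219 × 10^-3 mol
From the 1:3 ratio, n(Cr2O7^2-) in the aliquot = 1/3 × 1.219 × 10^-3 = 4.062 × 10^-4 mol
[Cr2O7^2-]_dilute = 4.062 × 10^-4 / 0.02426 = 0.01674 mol/L
[Cr2O7^2-]_original = 0.01674 × 100.0/19.95 = 0.08393 mol/L

0.08393 M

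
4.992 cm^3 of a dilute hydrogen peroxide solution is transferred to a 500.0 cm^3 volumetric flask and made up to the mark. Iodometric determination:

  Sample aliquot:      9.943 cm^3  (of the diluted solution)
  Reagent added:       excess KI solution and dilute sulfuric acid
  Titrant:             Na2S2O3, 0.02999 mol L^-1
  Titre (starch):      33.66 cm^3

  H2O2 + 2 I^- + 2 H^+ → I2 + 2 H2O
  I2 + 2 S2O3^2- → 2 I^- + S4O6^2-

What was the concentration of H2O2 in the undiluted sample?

n(S2O3^2-) = 0.03366 × 0.02999 = 1.009 × 10^-3 mol
n(I2) = n(S2O3^2-)/2 = 5.047 × 10^-4 mol
n(H2O2) in the aliquot = 5.047 × 10^-4 mol (1:1 ratio)
[H2O2]_dilute = 5.047 × 10^-4 / 0.009943 = 0.05076 mol/L
[H2O2]_original = 0.05076 × 500.0/4.992 = 5.084 mol/L

5.084 mol/L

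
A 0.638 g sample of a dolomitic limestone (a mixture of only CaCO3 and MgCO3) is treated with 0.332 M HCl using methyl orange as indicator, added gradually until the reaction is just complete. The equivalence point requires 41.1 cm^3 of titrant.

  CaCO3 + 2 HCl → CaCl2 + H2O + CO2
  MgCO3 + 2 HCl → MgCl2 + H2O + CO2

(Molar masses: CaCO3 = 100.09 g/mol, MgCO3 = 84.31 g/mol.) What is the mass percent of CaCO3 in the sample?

n(HCl) = 0.0411 × 0.332 = 0.0136 mol
Let x = n(CaCO3), y = n(MgCO3).
Titrant: 2x + 2y = 0.0136;  mass: 100.09x + 84.31y = 0.638
Solving, x = 3.98 × 10^-3 mol, y = 2.84 × 10^-3 mol
mass of CaCO3 = 3.98 × 10^-3 × 100.09 = 0.398 g
% CaCO3 = 0.398 / 0.638 × 100 = 62.4 %

62.4 %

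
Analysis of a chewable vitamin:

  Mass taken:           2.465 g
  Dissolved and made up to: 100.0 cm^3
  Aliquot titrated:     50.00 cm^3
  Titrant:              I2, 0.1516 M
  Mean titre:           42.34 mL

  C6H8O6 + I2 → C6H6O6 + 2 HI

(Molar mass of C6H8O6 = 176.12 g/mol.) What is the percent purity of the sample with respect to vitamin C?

91.72 %

n(I2) per titration = 0.04234 × 0.1516 = 6.419 × 10^-3 mol
n(C6H8O6) in each aliquot = 6.419 × 10^-3 mol (1:1 ratio)
n(C6H8O6) in the whole flask = 6.419 × 10^-3 × 100.0/50.00 = 0.01284 mol
mass of C6H8O6 = 0.01284 × 176.12 = 2.261 g
% C6H8O6 = 2.261 / 2.465 × 100 = 91.72 %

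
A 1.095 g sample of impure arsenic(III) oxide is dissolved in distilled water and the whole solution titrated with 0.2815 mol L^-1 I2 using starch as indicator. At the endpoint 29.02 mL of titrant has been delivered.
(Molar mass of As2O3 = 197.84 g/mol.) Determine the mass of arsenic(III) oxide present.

0.8081 g

As2O3 + 2 I2 + 2 H2O → As2O5 + 4 HI
n(I2) = 0.02902 L × 0.2815 mol/L = 8.169 × 10^-3 mol
From the 1:2 ratio, n(As2O3) = 1/2 × 8.169 × 10^-3 = 4.085 × 10^-3 mol
mass of As2O3 = 4.085 × 10^-3 × 197.84 g/mol = 0.8081 g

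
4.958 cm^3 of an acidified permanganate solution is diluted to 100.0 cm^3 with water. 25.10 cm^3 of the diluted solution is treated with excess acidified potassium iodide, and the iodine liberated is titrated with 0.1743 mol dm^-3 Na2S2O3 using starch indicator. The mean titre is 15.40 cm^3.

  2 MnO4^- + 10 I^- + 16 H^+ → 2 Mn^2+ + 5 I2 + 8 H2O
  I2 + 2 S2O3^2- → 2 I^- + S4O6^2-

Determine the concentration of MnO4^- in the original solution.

0.4314 mol/L

n(S2O3^2-) = 0.01540 × 0.1743 = 2.684 × 10^-3 mol
n(I2) = n(S2O3^2-)/2 = 1.342 × 10^-3 mol
From the 2:5 ratio, n(MnO4^-) in the aliquot = 2/5 × 1.342 × 10^-3 = 5.368 × 10^-4 mol
[MnO4^-]_dilute = 5.368 × 10^-4 / 0.02510 = 0.02139 mol/L
[MnO4^-]_original = 0.02139 × 100.0/4.958 = 0.4314 mol/L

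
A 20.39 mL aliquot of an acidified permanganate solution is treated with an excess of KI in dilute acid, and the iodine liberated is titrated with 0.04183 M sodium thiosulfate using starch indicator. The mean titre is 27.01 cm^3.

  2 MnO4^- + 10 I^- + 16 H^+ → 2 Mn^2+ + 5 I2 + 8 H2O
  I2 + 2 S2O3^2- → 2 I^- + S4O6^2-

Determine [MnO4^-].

n(S2O3^2-) = 0.02701 × 0.04183 = 1.130 × 10^-3 mol
n(I2) = n(S2O3^2-)/2 = 5.649 × 10^-4 mol
From the 2:5 ratio, n(MnO4^-) in the aliquot = 2/5 × 5.649 × 10^-4 = 2.260 × 10^-4 mol
[MnO4^-] = 2.260 × 10^-4 / 0.02039 = 0.01108 mol/L

0.01108 M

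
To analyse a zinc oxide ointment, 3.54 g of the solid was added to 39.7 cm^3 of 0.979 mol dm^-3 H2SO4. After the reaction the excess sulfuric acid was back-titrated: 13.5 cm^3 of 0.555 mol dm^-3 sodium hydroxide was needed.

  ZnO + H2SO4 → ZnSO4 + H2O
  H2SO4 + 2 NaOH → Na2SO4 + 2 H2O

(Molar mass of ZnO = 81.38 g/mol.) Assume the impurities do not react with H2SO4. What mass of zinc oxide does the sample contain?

n(H2SO4) added = 0.0397 × 0.979 = 0.0389 mol
n(NaOH) used in back-titration = 0.0135 × 0.555 = 7.49 × 10^-3 mol
From the 1:2 ratio, n(H2SO4) left over = 1/2 × 7.49 × 10^-3 = 3.75 × 10^-3 mol
n(H2SO4) consumed by analyte = 0.0389 − 3.75 × 10^-3 = 0.0351 mol
n(ZnO) = 0.0351 mol (1:1 ratio)
mass of ZnO = 0.0351 × 81.38 = 2.86 g

2.86 g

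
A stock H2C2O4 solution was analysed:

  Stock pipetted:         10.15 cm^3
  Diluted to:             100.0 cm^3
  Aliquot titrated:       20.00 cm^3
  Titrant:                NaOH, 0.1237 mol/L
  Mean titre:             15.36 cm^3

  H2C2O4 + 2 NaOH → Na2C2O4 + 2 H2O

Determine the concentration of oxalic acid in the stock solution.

0.4680 mol/L

n(NaOH) = 0.01536 × 0.1237 = 1.900 × 10^-3 mol
From the 1:2 ratio, n(H2C2O4) in the aliquot = 1/2 × 1.900 × 10^-3 = 9.500 × 10^-4 mol
[H2C2O4]_dilute = 9.500 × 10^-4 / 0.02000 = 0.04750 mol/L
Dilution factor = 100.0 / 10.15 = 9.852
[H2C2O4]_stock = 0.04750 × 9.852 = 0.4680 mol/L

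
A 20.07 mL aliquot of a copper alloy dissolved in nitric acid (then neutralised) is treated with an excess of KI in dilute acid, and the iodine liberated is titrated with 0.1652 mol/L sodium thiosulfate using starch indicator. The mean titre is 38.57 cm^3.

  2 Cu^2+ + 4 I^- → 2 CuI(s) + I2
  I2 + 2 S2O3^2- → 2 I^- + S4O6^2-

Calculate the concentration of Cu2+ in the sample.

0.3175 mol/L

n(S2O3^2-) = 0.03857 × 0.1652 = 6.372 × 10^-3 mol
n(I2) = n(S2O3^2-)/2 = 3.186 × 10^-3 mol
From the 2:1 ratio, n(Cu2+) in the aliquot = 2/1 × 3.186 × 10^-3 = 6.372 × 10^-3 mol
[Cu2+] = 6.372 × 10^-3 / 0.02007 = 0.3175 mol/L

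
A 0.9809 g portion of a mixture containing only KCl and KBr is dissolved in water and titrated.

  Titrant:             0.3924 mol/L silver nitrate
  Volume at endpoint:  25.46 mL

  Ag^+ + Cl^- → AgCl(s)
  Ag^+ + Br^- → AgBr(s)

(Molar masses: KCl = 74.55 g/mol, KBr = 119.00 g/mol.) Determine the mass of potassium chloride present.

0.3488 g

n(AgNO3) = 0.02546 × 0.3924 = 9.991 × 10^-3 mol
Let x = n(KCl), y = n(KBr).
Titrant: 1x + 1y = 9.991 × 10^-3;  mass: 74.55x + 119.00y = 0.9809
Solving, x = 4.679 × 10^-3 mol, y = 5.312 × 10^-3 mol
mass of KCl = 4.679 × 10^-3 × 74.55 = 0.3488 g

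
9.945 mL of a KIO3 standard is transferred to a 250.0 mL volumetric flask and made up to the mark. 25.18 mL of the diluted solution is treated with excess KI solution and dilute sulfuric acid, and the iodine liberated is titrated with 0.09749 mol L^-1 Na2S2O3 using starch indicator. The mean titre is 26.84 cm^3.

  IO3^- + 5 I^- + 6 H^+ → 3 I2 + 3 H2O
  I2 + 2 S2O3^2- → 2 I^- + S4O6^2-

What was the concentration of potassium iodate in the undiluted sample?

n(S2O3^2-) = 0.02684 × 0.09749 = 2.617 × 10^-3 mol
n(I2) = n(S2O3^2-)/2 = 1.308 × 10^-3 mol
From the 1:3 ratio, n(IO3^-) in the aliquot = 1/3 × 1.308 × 10^-3 = 4.361 × 10^-4 mol
[IO3^-]_dilute = 4.361 × 10^-4 / 0.02518 = 0.01732 mol/L
[IO3^-]_original = 0.01732 × 250.0/9.945 = 0.4354 mol/L

0.4354 mol/L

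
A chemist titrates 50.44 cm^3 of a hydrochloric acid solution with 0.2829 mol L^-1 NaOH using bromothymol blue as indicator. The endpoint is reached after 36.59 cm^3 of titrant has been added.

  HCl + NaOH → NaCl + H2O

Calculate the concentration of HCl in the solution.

n(NaOH) = 0.03659 L × 0.2829 mol/L = 0.01035 mol
n(HCl) = 0.01035 mol (1:1 mole ratio)
[HCl] = 0.01035 mol / 0.05044 L = 0.2052 mol/L

0.2052 mol/L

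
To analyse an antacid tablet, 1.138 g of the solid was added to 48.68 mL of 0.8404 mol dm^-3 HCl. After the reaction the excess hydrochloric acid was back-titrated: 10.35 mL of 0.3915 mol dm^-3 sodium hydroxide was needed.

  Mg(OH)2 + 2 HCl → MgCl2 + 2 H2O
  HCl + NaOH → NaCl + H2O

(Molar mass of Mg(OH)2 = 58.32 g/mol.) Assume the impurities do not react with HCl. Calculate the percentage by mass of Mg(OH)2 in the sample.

94.45 %

n(HCl) added = 0.04868 × 0.8404 = 0.04091 mol
n(NaOH) used in back-titration = 0.01035 × 0.3915 = 4.052 × 10^-3 mol
n(HCl) left over = 4.052 × 10^-3 mol (1:1 ratio)
n(HCl) consumed by analyte = 0.04091 − 4.052 × 10^-3 = 0.03686 mol
From the 1:2 ratio, n(Mg(OH)2) = 1/2 × 0.03686 = 0.01843 mol
mass of Mg(OH)2 = 0.01843 × 58.32 = 1.075 g
% Mg(OH)2 = 1.075 / 1.138 × 100 = 94.45 %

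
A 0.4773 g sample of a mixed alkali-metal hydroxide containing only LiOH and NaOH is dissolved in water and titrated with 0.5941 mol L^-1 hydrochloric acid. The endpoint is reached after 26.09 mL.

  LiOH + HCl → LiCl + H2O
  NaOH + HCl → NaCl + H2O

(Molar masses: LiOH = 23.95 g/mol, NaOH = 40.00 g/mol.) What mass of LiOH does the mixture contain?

0.2129 g

n(HCl) = 0.02609 × 0.5941 = 0.01550 mol
Let x = n(LiOH), y = n(NaOH).
Titrant: 1x + 1y = 0.01550;  mass: 23.95x + 40.00y = 0.4773
Solving, x = 8.891 × 10^-3 mol, y = 6.609 × 10^-3 mol
mass of LiOH = 8.891 × 10^-3 × 23.95 = 0.2129 g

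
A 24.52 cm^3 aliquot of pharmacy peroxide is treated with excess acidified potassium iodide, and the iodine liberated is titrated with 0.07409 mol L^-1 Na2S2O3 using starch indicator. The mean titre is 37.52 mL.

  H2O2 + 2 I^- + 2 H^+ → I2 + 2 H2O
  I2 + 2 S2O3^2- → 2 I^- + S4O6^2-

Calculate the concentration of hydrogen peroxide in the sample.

n(S2O3^2-) = 0.03752 × 0.07409 = 2.780 × 10^-3 mol
n(I2) = n(S2O3^2-)/2 = 1.390 × 10^-3 mol
n(H2O2) in the aliquot = 1.390 × 10^-3 mol (1:1 ratio)
[H2O2] = 1.390 × 10^-3 / 0.02452 = 0.05669 mol/L

0.05669 mol/L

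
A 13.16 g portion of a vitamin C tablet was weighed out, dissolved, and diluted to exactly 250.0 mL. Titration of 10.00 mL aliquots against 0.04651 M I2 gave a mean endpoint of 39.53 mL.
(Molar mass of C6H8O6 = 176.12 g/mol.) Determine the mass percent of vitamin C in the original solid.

61.51 %

C6H8O6 + I2 → C6H6O6 + 2 HI
n(I2) per titration = 0.03953 × 0.04651 = 1.839 × 10^-3 mol
n(C6H8O6) in each aliquot = 1.839 × 10^-3 mol (1:1 ratio)
n(C6H8O6) in the whole flask = 1.839 × 10^-3 × 250.0/10.00 = 0.04596 mol
mass of C6H8O6 = 0.04596 × 176.12 = 8.095 g
% C6H8O6 = 8.095 / 13.16 × 100 = 61.51 %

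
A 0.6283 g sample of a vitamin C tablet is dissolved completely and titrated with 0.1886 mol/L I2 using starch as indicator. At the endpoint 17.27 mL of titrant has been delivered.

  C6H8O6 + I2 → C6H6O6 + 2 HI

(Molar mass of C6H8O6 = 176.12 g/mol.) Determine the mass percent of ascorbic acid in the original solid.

91.30 %

n(I2) = 0.01727 L × 0.1886 mol/L = 3.257 × 10^-3 mol
n(C6H8O6) = 3.257 × 10^-3 mol (1:1 ratio)
mass of C6H8O6 = 3.257 × 10^-3 × 176.12 g/mol = 0.5736 g
% C6H8O6 = 0.5736 / 0.6283 × 100 = 91.30 %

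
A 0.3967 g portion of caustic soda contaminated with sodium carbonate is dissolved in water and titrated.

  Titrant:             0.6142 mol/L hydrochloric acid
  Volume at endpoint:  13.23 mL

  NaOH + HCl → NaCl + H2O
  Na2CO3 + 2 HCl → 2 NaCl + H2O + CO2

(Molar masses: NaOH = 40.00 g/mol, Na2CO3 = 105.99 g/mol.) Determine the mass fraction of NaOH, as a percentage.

26.33 %

n(HCl) = 0.01323 × 0.6142 = 8.126 × 10^-3 mol
Let x = n(NaOH), y = n(Na2CO3).
Titrant: 1x + 2y = 8.126 × 10^-3;  mass: 40.00x + 105.99y = 0.3967
Solving, x = 2.611 × 10^-3 mol, y = 2.757 × 10^-3 mol
mass of NaOH = 2.611 × 10^-3 × 40.00 = 0.1044 g
% NaOH = 0.1044 / 0.3967 × 100 = 26.33 %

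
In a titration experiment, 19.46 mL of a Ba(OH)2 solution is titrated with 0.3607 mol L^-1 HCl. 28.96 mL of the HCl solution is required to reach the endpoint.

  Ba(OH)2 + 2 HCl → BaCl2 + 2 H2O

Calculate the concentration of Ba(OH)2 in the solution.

0.2684 mol/L

n(HCl) = 0.02896 L × 0.3607 mol/L = 0.01045 mol
From the 1:2 mole ratio, n(Ba(OH)2) = 1/2 × 0.01045 = 5.223 × 10^-3 mol
[Ba(OH)2] = 5.223 × 10^-3 mol / 0.01946 L = 0.2684 mol/L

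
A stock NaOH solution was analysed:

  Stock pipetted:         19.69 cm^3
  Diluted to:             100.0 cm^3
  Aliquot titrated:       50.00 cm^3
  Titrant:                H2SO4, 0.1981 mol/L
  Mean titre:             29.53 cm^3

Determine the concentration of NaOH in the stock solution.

1.188 mol/L

2 NaOH + H2SO4 → Na2SO4 + 2 H2O
n(H2SO4) = 0.02953 × 0.1981 = 5.850 × 10^-3 mol
From the 2:1 ratio, n(NaOH) in the aliquot = 2/1 × 5.850 × 10^-3 = 0.01170 mol
[NaOH]_dilute = 0.01170 / 0.05000 = 0.2340 mol/L
Dilution factor = 100.0 / 19.69 = 5.079
[NaOH]_stock = 0.2340 × 5.079 = 1.188 mol/L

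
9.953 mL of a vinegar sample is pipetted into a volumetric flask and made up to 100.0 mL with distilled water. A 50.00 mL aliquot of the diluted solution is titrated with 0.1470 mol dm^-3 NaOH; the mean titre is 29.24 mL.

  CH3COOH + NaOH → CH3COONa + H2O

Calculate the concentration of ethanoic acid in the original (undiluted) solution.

n(NaOH) = 0.02924 × 0.1470 = 4.298 × 10^-3 mol
n(CH3COOH) in the aliquot = 4.298 × 10^-3 mol (1:1 ratio)
[CH3COOH]_dilute = 4.298 × 10^-3 / 0.05000 = 0.08597 mol/L
Dilution factor = 100.0 / 9.953 = 10.05
[CH3COOH]_stock = 0.08597 × 10.05 = 0.8637 mol/L

0.8637 mol/L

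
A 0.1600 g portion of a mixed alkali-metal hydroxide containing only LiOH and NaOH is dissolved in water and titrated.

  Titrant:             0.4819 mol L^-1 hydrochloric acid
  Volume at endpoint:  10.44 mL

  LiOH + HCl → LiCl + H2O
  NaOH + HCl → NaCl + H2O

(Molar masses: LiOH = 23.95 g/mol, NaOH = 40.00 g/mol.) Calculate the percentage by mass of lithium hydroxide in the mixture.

38.46 %

n(HCl) = 0.01044 × 0.4819 = 5.031 × 10^-3 mol
Let x = n(LiOH), y = n(NaOH).
Titrant: 1x + 1y = 5.031 × 10^-3;  mass: 23.95x + 40.00y = 0.1600
Solving, x = 2.570 × 10^-3 mol, y = 2.461 × 10^-3 mol
mass of LiOH = 2.570 × 10^-3 × 23.95 = 0.06154 g
% LiOH = 0.06154 / 0.1600 × 100 = 38.46 %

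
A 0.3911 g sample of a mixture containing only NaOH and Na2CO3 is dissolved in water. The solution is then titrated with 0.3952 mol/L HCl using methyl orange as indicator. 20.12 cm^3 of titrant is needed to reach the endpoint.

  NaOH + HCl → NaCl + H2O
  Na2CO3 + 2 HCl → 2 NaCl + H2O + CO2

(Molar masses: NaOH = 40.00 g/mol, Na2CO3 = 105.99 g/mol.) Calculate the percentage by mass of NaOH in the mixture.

23.84 %

n(HCl) = 0.02012 × 0.3952 = 7.951 × 10^-3 mol
Let x = n(NaOH), y = n(Na2CO3).
Titrant: 1x + 2y = 7.951 × 10^-3;  mass: 40.00x + 105.99y = 0.3911
Solving, x = 2.331 × 10^-3 mol, y = 2.810 × 10^-3 mol
mass of NaOH = 2.331 × 10^-3 × 40.00 = 0.09322 g
% NaOH = 0.09322 / 0.3911 × 100 = 23.84 %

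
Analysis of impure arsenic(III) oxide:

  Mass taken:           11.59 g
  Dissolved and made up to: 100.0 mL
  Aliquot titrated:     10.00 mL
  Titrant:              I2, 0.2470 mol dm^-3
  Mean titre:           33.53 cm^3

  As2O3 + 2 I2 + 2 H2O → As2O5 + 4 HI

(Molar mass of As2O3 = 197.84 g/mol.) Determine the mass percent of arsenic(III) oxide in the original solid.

70.69 %

n(I2) per titration = 0.03353 × 0.2470 = 8.282 × 10^-3 mol
From the 1:2 ratio, n(As2O3) in each aliquot = 1/2 × 8.282 × 10^-3 = 4.141 × 10^-3 mol
n(As2O3) in the whole flask = 4.141 × 10^-3 × 100.0/10.00 = 0.04141 mol
mass of As2O3 = 0.04141 × 197.84 = 8.192 g
% As2O3 = 8.192 / 11.59 × 100 = 70.69 %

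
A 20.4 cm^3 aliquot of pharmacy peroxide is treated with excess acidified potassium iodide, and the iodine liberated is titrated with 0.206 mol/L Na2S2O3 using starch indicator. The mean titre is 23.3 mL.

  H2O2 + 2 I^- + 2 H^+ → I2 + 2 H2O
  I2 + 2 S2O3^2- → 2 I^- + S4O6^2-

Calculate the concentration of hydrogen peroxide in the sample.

0.118 mol/L

n(S2O3^2-) = 0.0233 × 0.206 = 4.80 × 10^-3 mol
n(I2) = n(S2O3^2-)/2 = 2.40 × 10^-3 mol
n(H2O2) in the aliquot = 2.40 × 10^-3 mol (1:1 ratio)
[H2O2] = 2.40 × 10^-3 / 0.0204 = 0.118 mol/L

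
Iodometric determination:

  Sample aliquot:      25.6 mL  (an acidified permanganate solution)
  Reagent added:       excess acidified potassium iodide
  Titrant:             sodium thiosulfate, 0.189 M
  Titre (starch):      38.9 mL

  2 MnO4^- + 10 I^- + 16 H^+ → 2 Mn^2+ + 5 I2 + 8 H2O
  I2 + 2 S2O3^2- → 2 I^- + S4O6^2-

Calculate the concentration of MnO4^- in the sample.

n(S2O3^2-) = 0.0389 × 0.189 = 7.35 × 10^-3 mol
n(I2) = n(S2O3^2-)/2 = 3.68 × 10^-3 mol
From the 2:5 ratio, n(MnO4^-) in the aliquot = 2/5 × 3.68 × 10^-3 = 1.47 × 10^-3 mol
[MnO4^-] = 1.47 × 10^-3 / 0.0256 = 0.0574 mol/L

0.0574 M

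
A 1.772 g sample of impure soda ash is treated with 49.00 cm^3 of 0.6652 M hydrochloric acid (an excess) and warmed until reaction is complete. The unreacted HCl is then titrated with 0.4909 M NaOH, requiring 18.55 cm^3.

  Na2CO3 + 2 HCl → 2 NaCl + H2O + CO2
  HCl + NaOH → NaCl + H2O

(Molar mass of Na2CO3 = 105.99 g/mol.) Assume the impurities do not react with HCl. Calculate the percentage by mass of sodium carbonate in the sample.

70.25 %

n(HCl) added = 0.04900 × 0.6652 = 0.03259 mol
n(NaOH) used in back-titration = 0.01855 × 0.4909 = 9.106 × 10^-3 mol
n(HCl) left over = 9.106 × 10^-3 mol (1:1 ratio)
n(HCl) consumed by analyte = 0.03259 − 9.106 × 10^-3 = 0.02349 mol
From the 1:2 ratio, n(Na2CO3) = 1/2 × 0.02349 = 0.01174 mol
mass of Na2CO3 = 0.01174 × 105.99 = 1.245 g
% Na2CO3 = 1.245 / 1.772 × 100 = 70.25 %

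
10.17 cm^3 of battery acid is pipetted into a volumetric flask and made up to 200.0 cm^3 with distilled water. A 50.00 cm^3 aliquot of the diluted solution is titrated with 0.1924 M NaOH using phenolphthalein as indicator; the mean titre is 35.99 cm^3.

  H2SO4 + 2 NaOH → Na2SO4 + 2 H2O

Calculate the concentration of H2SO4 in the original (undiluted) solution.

n(NaOH) = 0.03599 × 0.1924 = 6.924 × 10^-3 mol
From the 1:2 ratio, n(H2SO4) in the aliquot = 1/2 × 6.924 × 10^-3 = 3.462 × 10^-3 mol
[H2SO4]_dilute = 3.462 × 10^-3 / 0.05000 = 0.06924 mol/L
Dilution factor = 200.0 / 10.17 = 19.67
[H2SO4]_stock = 0.06924 × 19.67 = 1.362 mol/L

1.362 M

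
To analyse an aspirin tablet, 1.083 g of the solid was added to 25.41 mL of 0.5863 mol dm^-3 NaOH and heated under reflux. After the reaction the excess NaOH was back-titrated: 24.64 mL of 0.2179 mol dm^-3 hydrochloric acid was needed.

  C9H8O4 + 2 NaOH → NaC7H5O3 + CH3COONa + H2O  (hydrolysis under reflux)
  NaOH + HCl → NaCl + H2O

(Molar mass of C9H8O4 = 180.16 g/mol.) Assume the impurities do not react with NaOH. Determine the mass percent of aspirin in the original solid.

79.26 %

n(NaOH) added = 0.02541 × 0.5863 = 0.01490 mol
n(HCl) used in back-titration = 0.02464 × 0.2179 = 5.369 × 10^-3 mol
n(NaOH) left over = 5.369 × 10^-3 mol (1:1 ratio)
n(NaOH) consumed by analyte = 0.01490 − 5.369 × 10^-3 = 9.529 × 10^-3 mol
From the 1:2 ratio, n(C9H8O4) = 1/2 × 9.529 × 10^-3 = 4.764 × 10^-3 mol
mass of C9H8O4 = 4.764 × 10^-3 × 180.16 = 0.8584 g
% C9H8O4 = 0.8584 / 1.083 × 100 = 79.26 %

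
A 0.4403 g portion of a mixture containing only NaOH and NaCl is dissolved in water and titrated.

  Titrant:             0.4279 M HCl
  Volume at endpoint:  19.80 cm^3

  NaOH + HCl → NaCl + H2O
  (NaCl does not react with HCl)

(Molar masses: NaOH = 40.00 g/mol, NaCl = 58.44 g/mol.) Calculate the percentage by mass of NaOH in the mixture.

76.97 %

n(HCl) = 0.01980 × 0.4279 = 8.472 × 10^-3 mol
Let x = n(NaOH), y = n(NaCl).
Titrant: 1x = 8.472 × 10^-3;  mass: 40.00x + 58.44y = 0.4403
Solving, x = 8.472 × 10^-3 mol, y = 1.735 × 10^-3 mol
mass of NaOH = 8.472 × 10^-3 × 40.00 = 0.3389 g
% NaOH = 0.3389 / 0.4403 × 100 = 76.97 %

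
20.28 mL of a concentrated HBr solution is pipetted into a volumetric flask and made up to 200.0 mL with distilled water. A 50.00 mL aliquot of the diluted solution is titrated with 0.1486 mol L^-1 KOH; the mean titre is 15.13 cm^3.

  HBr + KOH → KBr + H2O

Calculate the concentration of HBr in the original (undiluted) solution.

0.4435 mol/L

n(KOH) = 0.01513 × 0.1486 = 2.248 × 10^-3 mol
n(HBr) in the aliquot = 2.248 × 10^-3 mol (1:1 ratio)
[HBr]_dilute = 2.248 × 10^-3 / 0.05000 = 0.04497 mol/L
Dilution factor = 200.0 / 20.28 = 9.862
[HBr]_stock = 0.04497 × 9.862 = 0.4435 mol/L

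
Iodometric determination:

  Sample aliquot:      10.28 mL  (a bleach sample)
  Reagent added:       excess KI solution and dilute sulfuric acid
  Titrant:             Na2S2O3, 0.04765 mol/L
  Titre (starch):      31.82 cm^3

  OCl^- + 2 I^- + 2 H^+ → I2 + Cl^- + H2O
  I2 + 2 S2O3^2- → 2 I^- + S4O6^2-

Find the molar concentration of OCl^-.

n(S2O3^2-) = 0.03182 × 0.04765 = 1.516 × 10^-3 mol
n(I2) = n(S2O3^2-)/2 = 7.581 × 10^-4 mol
n(OCl^-) in the aliquot = 7.581 × 10^-4 mol (1:1 ratio)
[OCl^-] = 7.581 × 10^-4 / 0.01028 = 0.07375 mol/L

0.07375 mol/L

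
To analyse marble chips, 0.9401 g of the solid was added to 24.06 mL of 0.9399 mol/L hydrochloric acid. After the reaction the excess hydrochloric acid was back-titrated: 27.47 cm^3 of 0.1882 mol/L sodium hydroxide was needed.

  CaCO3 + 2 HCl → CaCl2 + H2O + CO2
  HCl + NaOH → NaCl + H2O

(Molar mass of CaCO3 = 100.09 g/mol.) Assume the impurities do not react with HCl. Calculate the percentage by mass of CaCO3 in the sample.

n(HCl) added = 0.02406 × 0.9399 = 0.02261 mol
n(NaOH) used in back-titration = 0.02747 × 0.1882 = 5.170 × 10^-3 mol
n(HCl) left over = 5.170 × 10^-3 mol (1:1 ratio)
n(HCl) consumed by analyte = 0.02261 − 5.170 × 10^-3 = 0.01744 mol
From the 1:2 ratio, n(CaCO3) = 1/2 × 0.01744 = 8.722 × 10^-3 mol
mass of CaCO3 = 8.722 × 10^-3 × 100.09 = 0.8730 g
% CaCO3 = 0.8730 / 0.9401 × 100 = 92.86 %

92.86 %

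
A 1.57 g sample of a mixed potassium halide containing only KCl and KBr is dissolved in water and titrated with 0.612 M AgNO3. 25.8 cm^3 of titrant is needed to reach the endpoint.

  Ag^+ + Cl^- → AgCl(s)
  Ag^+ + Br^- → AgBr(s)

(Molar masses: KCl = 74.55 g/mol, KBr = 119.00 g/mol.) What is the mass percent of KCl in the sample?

33.0 %

n(AgNO3) = 0.0258 × 0.612 = 0.0158 mol
Let x = n(KCl), y = n(KBr).
Titrant: 1x + 1y = 0.0158;  mass: 74.55x + 119.00y = 1.57
Solving, x = 6.95 × 10^-3 mol, y = 8.84 × 10^-3 mol
mass of KCl = 6.95 × 10^-3 × 74.55 = 0.518 g
% KCl = 0.518 / 1.57 × 100 = 33.0 %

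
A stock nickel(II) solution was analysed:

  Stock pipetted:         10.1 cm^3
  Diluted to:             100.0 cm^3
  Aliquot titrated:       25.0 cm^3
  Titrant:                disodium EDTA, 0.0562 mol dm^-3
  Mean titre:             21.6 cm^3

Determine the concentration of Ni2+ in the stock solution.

Ni^2+ + EDTA^4- → [Ni(EDTA)]^2-
n(EDTA) = 0.0216 × 0.0562 = 1.21 × 10^-3 mol
n(Ni2+) in the aliquot = 1.21 × 10^-3 mol (1:1 ratio)
[Ni2+]_dilute = 1.21 × 10^-3 / 0.0250 = 0.0486 mol/L
Dilution factor = 100.0 / 10.1 = 9.901
[Ni2+]_stock = 0.0486 × 9.901 = 0.481 mol/L

0.481 mol/L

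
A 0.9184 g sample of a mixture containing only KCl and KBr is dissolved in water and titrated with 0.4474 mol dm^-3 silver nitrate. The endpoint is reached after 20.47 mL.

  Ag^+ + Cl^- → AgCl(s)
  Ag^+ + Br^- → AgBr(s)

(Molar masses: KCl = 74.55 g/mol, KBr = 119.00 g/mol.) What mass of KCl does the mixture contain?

n(AgNO3) = 0.02047 × 0.4474 = 9.158 × 10^-3 mol
Let x = n(KCl), y = n(KBr).
Titrant: 1x + 1y = 9.158 × 10^-3;  mass: 74.55x + 119.00y = 0.9184
Solving, x = 3.857 × 10^-3 mol, y = 5.301 × 10^-3 mol
mass of KCl = 3.857 × 10^-3 × 74.55 = 0.2875 g

0.2875 g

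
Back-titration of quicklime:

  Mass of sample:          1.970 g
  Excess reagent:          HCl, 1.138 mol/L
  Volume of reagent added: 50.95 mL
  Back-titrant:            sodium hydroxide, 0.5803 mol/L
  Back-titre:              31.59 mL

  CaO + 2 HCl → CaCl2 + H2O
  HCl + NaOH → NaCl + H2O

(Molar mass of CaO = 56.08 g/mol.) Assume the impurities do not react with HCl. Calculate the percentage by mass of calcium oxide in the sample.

n(HCl) added = 0.05095 × 1.138 = 0.05798 mol
n(NaOH) used in back-titration = 0.03159 × 0.5803 = 0.01833 mol
n(HCl) left over = 0.01833 mol (1:1 ratio)
n(HCl) consumed by analyte = 0.05798 − 0.01833 = 0.03965 mol
From the 1:2 ratio, n(CaO) = 1/2 × 0.03965 = 0.01982 mol
mass of CaO = 0.01982 × 56.08 = 1.112 g
% CaO = 1.112 / 1.970 × 100 = 56.44 %

56.44 %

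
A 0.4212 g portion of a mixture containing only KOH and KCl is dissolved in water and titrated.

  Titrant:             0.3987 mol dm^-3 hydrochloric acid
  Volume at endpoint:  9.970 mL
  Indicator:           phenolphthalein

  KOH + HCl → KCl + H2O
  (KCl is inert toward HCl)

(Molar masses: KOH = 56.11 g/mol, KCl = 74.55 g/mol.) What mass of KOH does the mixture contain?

n(HCl) = 0.009970 × 0.3987 = 3.975 × 10^-3 mol
Let x = n(KOH), y = n(KCl).
Titrant: 1x = 3.975 × 10^-3;  mass: 56.11x + 74.55y = 0.4212
Solving, x = 3.975 × 10^-3 mol, y = 2.658 × 10^-3 mol
mass of KOH = 3.975 × 10^-3 × 56.11 = 0.2230 g

0.2230 g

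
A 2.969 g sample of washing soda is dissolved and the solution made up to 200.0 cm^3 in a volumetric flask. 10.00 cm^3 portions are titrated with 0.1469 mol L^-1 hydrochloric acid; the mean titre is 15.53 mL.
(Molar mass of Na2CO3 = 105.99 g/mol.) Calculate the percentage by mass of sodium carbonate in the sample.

Na2CO3 + 2 HCl → 2 NaCl + H2O + CO2
n(HCl) per titration = 0.01553 × 0.1469 = 2.281 × 10^-3 mol
From the 1:2 ratio, n(Na2CO3) in each aliquot = 1/2 × 2.281 × 10^-3 = 1.141 × 10^-3 mol
n(Na2CO3) in the whole flask = 1.141 × 10^-3 × 200.0/10.00 = 0.02281 mol
mass of Na2CO3 = 0.02281 × 105.99 = 2.418 g
% Na2CO3 = 2.418 / 2.969 × 100 = 81.44 %

81.44 %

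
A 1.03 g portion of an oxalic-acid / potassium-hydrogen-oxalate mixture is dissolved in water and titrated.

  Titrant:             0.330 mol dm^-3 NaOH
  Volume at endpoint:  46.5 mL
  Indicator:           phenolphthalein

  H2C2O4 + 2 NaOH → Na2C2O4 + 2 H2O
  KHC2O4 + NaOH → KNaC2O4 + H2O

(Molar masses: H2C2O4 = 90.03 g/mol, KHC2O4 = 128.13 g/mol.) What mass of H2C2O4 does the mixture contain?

n(NaOH) = 0.0465 × 0.330 = 0.0153 mol
Let x = n(H2C2O4), y = n(KHC2O4).
Titrant: 2x + 1y = 0.0153;  mass: 90.03x + 128.13y = 1.03
Solving, x = 5.63 × 10^-3 mol, y = 4.08 × 10^-3 mol
mass of H2C2O4 = 5.63 × 10^-3 × 90.03 = 0.507 g

0.507 g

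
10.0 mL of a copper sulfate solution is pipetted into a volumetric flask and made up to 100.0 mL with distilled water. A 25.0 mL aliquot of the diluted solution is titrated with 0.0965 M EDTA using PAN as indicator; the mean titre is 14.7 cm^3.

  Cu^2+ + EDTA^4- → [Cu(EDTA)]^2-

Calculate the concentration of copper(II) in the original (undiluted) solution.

n(EDTA) = 0.0147 × 0.0965 = 1.42 × 10^-3 mol
n(Cu2+) in the aliquot = 1.42 × 10^-3 mol (1:1 ratio)
[Cu2+]_dilute = 1.42 × 10^-3 / 0.0250 = 0.0567 mol/L
Dilution factor = 100.0 / 10.0 = 10.00
[Cu2+]_stock = 0.0567 × 10.00 = 0.567 mol/L

0.567 M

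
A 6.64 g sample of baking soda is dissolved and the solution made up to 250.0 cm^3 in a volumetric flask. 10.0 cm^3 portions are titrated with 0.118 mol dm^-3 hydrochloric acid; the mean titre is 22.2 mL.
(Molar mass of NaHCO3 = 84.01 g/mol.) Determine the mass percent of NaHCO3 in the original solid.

NaHCO3 + HCl → NaCl + H2O + CO2
n(HCl) per titration = 0.0222 × 0.118 = 2.62 × 10^-3 mol
n(NaHCO3) in each aliquot = 2.62 × 10^-3 mol (1:1 ratio)
n(NaHCO3) in the whole flask = 2.62 × 10^-3 × 250.0/10.0 = 0.0655 mol
mass of NaHCO3 = 0.0655 × 84.01 = 5.50 g
% NaHCO3 = 5.50 / 6.64 × 100 = 82.9 %

82.9 %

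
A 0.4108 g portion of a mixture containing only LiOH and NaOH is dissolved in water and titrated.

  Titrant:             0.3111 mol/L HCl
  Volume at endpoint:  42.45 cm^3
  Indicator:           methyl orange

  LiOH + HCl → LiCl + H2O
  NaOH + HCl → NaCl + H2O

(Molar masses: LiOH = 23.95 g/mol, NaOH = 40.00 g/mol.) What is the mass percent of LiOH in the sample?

42.66 %

n(HCl) = 0.04245 × 0.3111 = 0.01321 mol
Let x = n(LiOH), y = n(NaOH).
Titrant: 1x + 1y = 0.01321;  mass: 23.95x + 40.00y = 0.4108
Solving, x = 7.318 × 10^-3 mol, y = 5.889 × 10^-3 mol
mass of LiOH = 7.318 × 10^-3 × 23.95 = 0.1753 g
% LiOH = 0.1753 / 0.4108 × 100 = 42.66 %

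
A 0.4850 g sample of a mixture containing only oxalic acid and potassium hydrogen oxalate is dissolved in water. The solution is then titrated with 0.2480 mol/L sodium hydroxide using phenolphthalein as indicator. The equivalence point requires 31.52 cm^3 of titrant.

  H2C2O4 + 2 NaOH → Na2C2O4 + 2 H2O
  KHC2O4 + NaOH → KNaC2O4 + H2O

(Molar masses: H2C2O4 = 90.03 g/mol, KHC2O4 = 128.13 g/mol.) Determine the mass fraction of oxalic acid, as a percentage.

n(NaOH) = 0.03152 × 0.2480 = 7.817 × 10^-3 mol
Let x = n(H2C2O4), y = n(KHC2O4).
Titrant: 2x + 1y = 7.817 × 10^-3;  mass: 90.03x + 128.13y = 0.4850
Solving, x = 3.108 × 10^-3 mol, y = 1.602 × 10^-3 mol
mass of H2C2O4 = 3.108 × 10^-3 × 90.03 = 0.2798 g
% H2C2O4 = 0.2798 / 0.4850 × 100 = 57.69 %

57.69 %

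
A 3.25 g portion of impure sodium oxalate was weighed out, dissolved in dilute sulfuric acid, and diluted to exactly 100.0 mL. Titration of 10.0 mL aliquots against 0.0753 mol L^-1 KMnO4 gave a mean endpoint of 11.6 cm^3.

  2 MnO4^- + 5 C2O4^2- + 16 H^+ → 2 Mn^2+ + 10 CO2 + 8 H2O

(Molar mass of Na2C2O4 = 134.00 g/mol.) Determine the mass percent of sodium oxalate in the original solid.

n(KMnO4) per titration = 0.0116 × 0.0753 = 8.73 × 10^-4 mol
From the 5:2 ratio, n(Na2C2O4) in each aliquot = 5/2 × 8.73 × 10^-4 = 2.18 × 10^-3 mol
n(Na2C2O4) in the whole flask = 2.18 × 10^-3 × 100.0/10.0 = 0.0218 mol
mass of Na2C2O4 = 0.0218 × 134.00 = 2.93 g
% Na2C2O4 = 2.93 / 3.25 × 100 = 90.0 %

90.0 %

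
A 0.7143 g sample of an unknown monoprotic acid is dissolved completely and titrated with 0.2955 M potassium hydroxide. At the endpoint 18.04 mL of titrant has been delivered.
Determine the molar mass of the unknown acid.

n(KOH) = 0.01804 L × 0.2955 mol/L = 5.331 × 10^-3 mol
n(HA) = 5.331 × 10^-3 mol (1:1 ratio)
M = m / n = 0.7143 g / 5.331 × 10^-3 mol = 134.0 g/mol

134.0 g/mol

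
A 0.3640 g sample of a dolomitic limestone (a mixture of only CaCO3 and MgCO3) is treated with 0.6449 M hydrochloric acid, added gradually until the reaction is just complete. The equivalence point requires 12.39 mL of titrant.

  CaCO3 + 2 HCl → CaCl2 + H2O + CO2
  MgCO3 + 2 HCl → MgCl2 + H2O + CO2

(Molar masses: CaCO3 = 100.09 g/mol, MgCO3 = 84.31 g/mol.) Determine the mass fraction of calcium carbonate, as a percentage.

n(HCl) = 0.01239 × 0.6449 = 7.990 × 10^-3 mol
Let x = n(CaCO3), y = n(MgCO3).
Titrant: 2x + 2y = 7.990 × 10^-3;  mass: 100.09x + 84.31y = 0.3640
Solving, x = 1.722 × 10^-3 mol, y = 2.273 × 10^-3 mol
mass of CaCO3 = 1.722 × 10^-3 × 100.09 = 0.1723 g
% CaCO3 = 0.1723 / 0.3640 × 100 = 47.34 %

47.34 %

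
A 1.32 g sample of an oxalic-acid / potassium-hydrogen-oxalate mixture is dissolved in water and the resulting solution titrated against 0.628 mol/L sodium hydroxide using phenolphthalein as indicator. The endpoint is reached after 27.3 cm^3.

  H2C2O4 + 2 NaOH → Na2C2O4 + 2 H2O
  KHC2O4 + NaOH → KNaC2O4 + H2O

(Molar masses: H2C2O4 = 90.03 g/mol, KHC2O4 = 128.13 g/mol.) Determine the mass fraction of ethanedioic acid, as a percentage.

n(NaOH) = 0.0273 × 0.628 = 0.0171 mol
Let x = n(H2C2O4), y = n(KHC2O4).
Titrant: 2x + 1y = 0.0171;  mass: 90.03x + 128.13y = 1.32
Solving, x = 5.27 × 10^-3 mol, y = 6.60 × 10^-3 mol
mass of H2C2O4 = 5.27 × 10^-3 × 90.03 = 0.475 g
% H2C2O4 = 0.475 / 1.32 × 100 = 36.0 %

36.0 %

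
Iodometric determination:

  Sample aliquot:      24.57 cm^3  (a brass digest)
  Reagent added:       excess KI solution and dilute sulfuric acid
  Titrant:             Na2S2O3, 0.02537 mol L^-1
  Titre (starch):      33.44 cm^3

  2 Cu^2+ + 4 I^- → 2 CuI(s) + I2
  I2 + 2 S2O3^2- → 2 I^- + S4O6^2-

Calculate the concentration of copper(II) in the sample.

0.03453 mol/L

n(S2O3^2-) = 0.03344 × 0.02537 = 8.484 × 10^-4 mol
n(I2) = n(S2O3^2-)/2 = 4.242 × 10^-4 mol
From the 2:1 ratio, n(Cu2+) in the aliquot = 2/1 × 4.242 × 10^-4 = 8.484 × 10^-4 mol
[Cu2+] = 8.484 × 10^-4 / 0.02457 = 0.03453 mol/L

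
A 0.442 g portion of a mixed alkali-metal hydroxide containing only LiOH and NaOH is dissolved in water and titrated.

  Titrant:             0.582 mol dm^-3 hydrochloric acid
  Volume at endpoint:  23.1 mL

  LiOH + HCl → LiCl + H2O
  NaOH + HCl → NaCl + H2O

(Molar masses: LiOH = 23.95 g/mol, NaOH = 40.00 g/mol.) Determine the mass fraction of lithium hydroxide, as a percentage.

n(HCl) = 0.0231 × 0.582 = 0.0134 mol
Let x = n(LiOH), y = n(NaOH).
Titrant: 1x + 1y = 0.0134;  mass: 23.95x + 40.00y = 0.442
Solving, x = 5.97 × 10^-3 mol, y = 7.48 × 10^-3 mol
mass of LiOH = 5.97 × 10^-3 × 23.95 = 0.143 g
% LiOH = 0.143 / 0.442 × 100 = 32.3 %

32.3 %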